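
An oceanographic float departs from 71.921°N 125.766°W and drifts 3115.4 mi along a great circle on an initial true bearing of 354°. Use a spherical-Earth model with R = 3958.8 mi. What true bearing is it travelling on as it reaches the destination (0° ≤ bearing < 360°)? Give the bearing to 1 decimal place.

Angular distance δ = d/R = 3115.4 / 3958.8 = 0.786956 rad.
Converting: φ₁ = 1.255258 rad, θ = 6.178466 rad.
sin φ₂ = sin φ₁ cos δ + cos φ₁ sin δ cos θ = (0.950630)(0.706005) + (0.310328)(0.708207)(0.994522) = 0.889721
φ₂ = asin(0.889721) = 1.096735 rad = 62.838°.
For the longitude increment, Δλ = atan2( sin θ sin δ cos φ₁, cos δ − sin φ₁ sin φ₂ ) = atan2(-0.022973, -0.139791) = -170.668°.
λ₂ = -125.766° + -170.668° = -296.434°, normalized to (−180°, 180°] → 63.566°.
The forward bearing on arrival equals the back-azimuth from the destination plus 180°.
Back-azimuth from P₂ (62.8°, 63.6°) to P₁ (71.9°, -125.8°), with Δλ' = λ₁ − λ₂ = -189.3°: atan2( sin Δλ' cos φ₁ , cos φ₂ sin φ₁ − sin φ₂ cos φ₁ cos Δλ' ) = 4.1°.
Final bearing = (4.1° + 180°) mod 360° = 184.1°.

final bearing 184.1°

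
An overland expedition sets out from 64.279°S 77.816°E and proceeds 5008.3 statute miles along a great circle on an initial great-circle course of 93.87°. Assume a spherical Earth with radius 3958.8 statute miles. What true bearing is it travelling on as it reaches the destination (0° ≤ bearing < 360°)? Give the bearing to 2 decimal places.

δ = 5008.3/3958.8 = 1.265106 rad (72.4852°).
Start latitude φ₁ = -1.121880 rad; initial bearing θ = 1.638341 rad.
Destination latitude: φ₂ = arcsin( sin φ₁ cos δ + cos φ₁ sin δ cos θ ) = arcsin(-0.299066) = -17.402°.
Then Δλ = atan2(0.412926, 0.031518) = 1.494616 rad, from sin θ sin δ cos φ₁ over cos δ − sin φ₁ sin φ₂.
λ₂ = 77.816° + 85.635° = 163.451°.
The forward bearing on arrival equals the back-azimuth from the destination plus 180°.
Back-azimuth from P₂ (-17.40°, 163.45°) to P₁ (-64.28°, 77.82°), with Δλ' = λ₁ − λ₂ = -85.64°: atan2( sin Δλ' cos φ₁ , cos φ₂ sin φ₁ − sin φ₂ cos φ₁ cos Δλ' ) = 206.99°.
Final bearing = (206.99° + 180°) mod 360° = 26.99°.

final bearing 26.99°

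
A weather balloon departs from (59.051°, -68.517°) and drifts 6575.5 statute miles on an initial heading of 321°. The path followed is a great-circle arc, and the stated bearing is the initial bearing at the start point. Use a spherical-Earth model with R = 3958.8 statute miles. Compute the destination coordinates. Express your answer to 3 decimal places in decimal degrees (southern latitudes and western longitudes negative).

The arc subtends δ = 6575.5/3958.8 = 1.660983 rad at the centre.
Converting: φ₁ = 1.030634 rad, θ = 5.602507 rad.
Applying the spherical law of cosines for sides, sin φ₂ = sin φ₁ cos δ + cos φ₁ sin δ cos θ = 0.320801, so φ₂ = 18.711°.
Δλ = atan2( sin θ sin δ cos φ₁ , cos δ − sin φ₁ sin φ₂ ) = atan2(-0.322328, -0.365191) = -2.418458 rad = -138.567°.
λ₂ = -68.517° + -138.567° = -207.084°, normalized to (−180°, 180°] → 152.916°.

latitude 18.711°, longitude 152.916°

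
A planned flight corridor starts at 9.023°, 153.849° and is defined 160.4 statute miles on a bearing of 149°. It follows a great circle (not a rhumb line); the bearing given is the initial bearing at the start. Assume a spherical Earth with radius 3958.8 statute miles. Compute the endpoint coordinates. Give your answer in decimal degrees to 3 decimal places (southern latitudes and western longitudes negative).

δ = 160.4/3958.8 = 0.040517 rad (2.3215°).
Converting: φ₁ = 0.157481 rad, θ = 2.600541 rad.
Applying the spherical law of cosines for sides, sin φ₂ = sin φ₁ cos δ + cos φ₁ sin δ cos θ = 0.122411, so φ₂ = 7.031°.
Δλ = atan2( sin θ sin δ cos φ₁ , cos δ − sin φ₁ sin φ₂ ) = atan2(0.020604, 0.979981) = 0.021022 rad = 1.204°.
Hence λ₂ = 153.849° + 1.204° = 155.053°.

latitude 7.031°, longitude 155.053°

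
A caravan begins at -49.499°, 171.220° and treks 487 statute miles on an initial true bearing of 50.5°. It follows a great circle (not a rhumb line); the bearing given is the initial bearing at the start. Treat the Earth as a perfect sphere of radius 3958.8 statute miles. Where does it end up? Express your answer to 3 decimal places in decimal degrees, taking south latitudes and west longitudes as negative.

Angular distance δ = d/R = 487 / 3958.8 = 0.123017 rad.
Converting: φ₁ = -0.863921 rad, θ = 0.881391 rad.
Destination latitude: φ₂ = arcsin( sin φ₁ cos δ + cos φ₁ sin δ cos θ ) = arcsin(-0.703957) = -44.745°.
Δλ = atan2( sin θ sin δ cos φ₁ , cos δ − sin φ₁ sin φ₂ ) = atan2(0.061493, 0.457158) = 0.133710 rad = 7.661°.
Hence λ₂ = 171.220° + 7.661° = 178.881°.

latitude -44.745°, longitude 178.881°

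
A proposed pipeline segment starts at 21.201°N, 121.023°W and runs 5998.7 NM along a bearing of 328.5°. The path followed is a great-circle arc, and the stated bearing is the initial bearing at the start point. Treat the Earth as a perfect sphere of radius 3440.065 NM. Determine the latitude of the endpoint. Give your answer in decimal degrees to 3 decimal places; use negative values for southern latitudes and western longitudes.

latitude 46.123°

Angular distance δ = d/R = 5998.7 / 3440.065 = 1.743775 rad.
Start latitude φ₁ = 0.370027 rad; initial bearing θ = 5.733407 rad.
Applying the spherical law of cosines for sides, sin φ₂ = sin φ₁ cos δ + cos φ₁ sin δ cos θ = 0.720823, so φ₂ = 46.123°.
For the longitude increment, Δλ = atan2( sin θ sin δ cos φ₁, cos δ − sin φ₁ sin φ₂ ) = atan2(-0.479865, -0.432797) = -132.048°.
λ₂ = -121.023° + -132.048° = -253.071°, normalized to (−180°, 180°] → 106.929°.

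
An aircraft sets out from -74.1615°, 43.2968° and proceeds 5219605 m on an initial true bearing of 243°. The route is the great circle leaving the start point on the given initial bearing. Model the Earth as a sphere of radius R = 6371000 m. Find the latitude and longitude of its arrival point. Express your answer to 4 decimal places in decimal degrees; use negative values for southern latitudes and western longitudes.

latitude -48.3624°, longitude -58.2306°

Angular distance δ = d/R = 5219605 / 6371000 = 0.819276 rad.
Start latitude φ₁ = -1.294362 rad; initial bearing θ = 4.241150 rad.
Destination latitude: φ₂ = arcsin( sin φ₁ cos δ + cos φ₁ sin δ cos θ ) = arcsin(-0.747362) = -48.3624°.
Δλ = atan2( sin θ sin δ cos φ₁ , cos δ − sin φ₁ sin φ₂ ) = atan2(-0.177679, -0.036238) = -1.771987 rad = -101.5274°.
λ₂ = 43.2968° + -101.5274° = -58.2306°.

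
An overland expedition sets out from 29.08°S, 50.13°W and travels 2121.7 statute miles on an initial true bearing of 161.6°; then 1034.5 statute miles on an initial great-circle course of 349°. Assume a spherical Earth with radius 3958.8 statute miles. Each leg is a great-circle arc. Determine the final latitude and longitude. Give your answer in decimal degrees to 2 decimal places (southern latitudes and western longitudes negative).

latitude -42.51°, longitude -36.61°

Apply the spherical direct solution leg by leg, carrying full precision between legs.
Leg 1: from (-29.08°, -50.13°), δ = 2121.7/3958.8 = 0.535945 rad, θ = 161.6° → φ = -57.28°, λ = -32.78°.
Leg 2: from (-57.28°, -32.78°), δ = 1034.5/3958.8 = 0.261317 rad, θ = 349° → φ = -42.51°, λ = -36.61°.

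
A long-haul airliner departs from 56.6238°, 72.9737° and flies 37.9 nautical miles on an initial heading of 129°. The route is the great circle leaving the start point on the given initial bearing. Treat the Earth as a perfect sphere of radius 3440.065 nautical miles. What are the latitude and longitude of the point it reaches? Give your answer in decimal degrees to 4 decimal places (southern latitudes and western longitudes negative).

Angular distance δ = d/R = 37.9 / 3440.065 = 0.011017 rad.
Start latitude φ₁ = 0.988272 rad; initial bearing θ = 2.251475 rad.
sin φ₂ = sin φ₁ cos δ + cos φ₁ sin δ cos θ = (0.835076)(0.999939) + (0.550134)(0.011017)(-0.629320) = 0.831212
φ₂ = asin(0.831212) = 0.981283 rad = 56.2234°.
For the longitude increment, Δλ = atan2( sin θ sin δ cos φ₁, cos δ − sin φ₁ sin φ₂ ) = atan2(0.004710, 0.305814) = 0.8824°.
λ₂ = 72.9737° + 0.8824° = 73.8561°.

latitude 56.2234°, longitude 73.8561°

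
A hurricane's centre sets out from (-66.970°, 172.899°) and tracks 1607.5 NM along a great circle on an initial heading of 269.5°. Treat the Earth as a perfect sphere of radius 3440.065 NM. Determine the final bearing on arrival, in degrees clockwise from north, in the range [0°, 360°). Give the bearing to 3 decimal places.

Angular distance δ = d/R = 1607.5 / 3440.065 = 0.467288 rad.
Start latitude φ₁ = -1.168847 rad; initial bearing θ = 4.703662 rad.
Destination latitude: φ₂ = arcsin( sin φ₁ cos δ + cos φ₁ sin δ cos θ ) = arcsin(-0.823176) = -55.404°.
Then Δλ = atan2(-0.176222, 0.135225) = -0.916280 rad, from sin θ sin δ cos φ₁ over cos δ − sin φ₁ sin φ₂.
λ₂ = 172.899° + -52.499° = 120.400°.
The forward bearing on arrival equals the back-azimuth from the destination plus 180°.
Back-azimuth from P₂ (-55.404°, 120.400°) to P₁ (-66.970°, 172.899°), with Δλ' = λ₁ − λ₂ = 52.499°: atan2( sin Δλ' cos φ₁ , cos φ₂ sin φ₁ − sin φ₂ cos φ₁ cos Δλ' ) = 136.450°.
Final bearing = (136.450° + 180°) mod 360° = 316.450°.

final bearing 316.450°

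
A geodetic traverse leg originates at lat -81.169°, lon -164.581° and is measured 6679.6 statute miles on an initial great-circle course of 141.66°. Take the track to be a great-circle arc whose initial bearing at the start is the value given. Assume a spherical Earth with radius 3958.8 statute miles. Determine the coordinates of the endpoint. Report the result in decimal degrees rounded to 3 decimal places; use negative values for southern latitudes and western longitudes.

latitude -0.272°, longitude -22.615°

Angular distance δ = d/R = 6679.6 / 3958.8 = 1.687279 rad.
Converting: φ₁ = -1.416666 rad, θ = 2.472433 rad.
Applying the spherical law of cosines for sides, sin φ₂ = sin φ₁ cos δ + cos φ₁ sin δ cos θ = -0.004755, so φ₂ = -0.272°.
Δλ = atan2( sin θ sin δ cos φ₁ , cos δ − sin φ₁ sin φ₂ ) = atan2(0.094588, -0.120918) = 2.477773 rad = 141.966°.
λ₂ = λ₁ + Δλ = -22.615°.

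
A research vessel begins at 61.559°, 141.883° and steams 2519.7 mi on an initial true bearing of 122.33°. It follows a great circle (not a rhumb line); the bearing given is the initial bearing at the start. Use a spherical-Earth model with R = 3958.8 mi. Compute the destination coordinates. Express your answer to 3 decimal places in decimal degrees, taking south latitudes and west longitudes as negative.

δ = 2519.7/3958.8 = 0.636481 rad (36.4677°).
Converting: φ₁ = 1.074407 rad, θ = 2.135061 rad.
sin φ₂ = sin φ₁ cos δ + cos φ₁ sin δ cos θ = (0.879308)(0.804192) + (0.476254)(0.594369)(-0.534795) = 0.555748
φ₂ = asin(0.555748) = 0.589263 rad = 33.762°.
Δλ = atan2( sin θ sin δ cos φ₁ , cos δ − sin φ₁ sin φ₂ ) = atan2(0.239189, 0.315519) = 0.648654 rad = 37.165°.
λ₂ = 141.883° + 37.165° = 179.048°.

latitude 33.762°, longitude 179.048°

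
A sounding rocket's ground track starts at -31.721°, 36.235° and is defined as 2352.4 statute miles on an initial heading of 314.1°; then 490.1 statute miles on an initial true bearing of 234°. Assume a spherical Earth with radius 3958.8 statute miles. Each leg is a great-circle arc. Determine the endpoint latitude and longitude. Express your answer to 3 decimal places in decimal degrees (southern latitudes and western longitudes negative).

latitude -10.115°, longitude 6.566°

Apply the spherical direct solution leg by leg, carrying full precision between legs.
Leg 1: from (-31.721°, 36.235°), δ = 2352.4/3958.8 = 0.594220 rad, θ = 314.1° → φ = -5.983°, λ = 12.391°.
Leg 2: from (-5.983°, 12.391°), δ = 490.1/3958.8 = 0.123800 rad, θ = 234° → φ = -10.115°, λ = 6.566°.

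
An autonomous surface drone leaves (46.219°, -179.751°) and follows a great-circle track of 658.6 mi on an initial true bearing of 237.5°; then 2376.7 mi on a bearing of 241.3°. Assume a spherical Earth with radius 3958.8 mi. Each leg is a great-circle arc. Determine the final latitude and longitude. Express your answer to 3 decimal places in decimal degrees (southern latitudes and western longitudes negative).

latitude 19.308°, longitude 137.980°

Apply the spherical direct solution leg by leg, carrying full precision between legs.
Leg 1: from (46.219°, -179.751°), δ = 658.6/3958.8 = 0.166364 rad, θ = 237.5° → φ = 40.576°, λ = 169.653°.
Leg 2: from (40.576°, 169.653°), δ = 2376.7/3958.8 = 0.600359 rad, θ = 241.3° → φ = 19.308°, λ = 137.980°.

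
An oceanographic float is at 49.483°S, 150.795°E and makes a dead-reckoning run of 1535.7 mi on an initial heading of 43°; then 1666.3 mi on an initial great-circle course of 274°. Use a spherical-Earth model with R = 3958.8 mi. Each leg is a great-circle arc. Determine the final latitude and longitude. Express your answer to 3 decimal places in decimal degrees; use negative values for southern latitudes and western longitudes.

Apply the spherical direct solution leg by leg, carrying full precision between legs.
Leg 1: from (-49.483°, 150.795°), δ = 1535.7/3958.8 = 0.387921 rad, θ = 43° → φ = -31.601°, λ = 168.426°.
Leg 2: from (-31.601°, 168.426°), δ = 1666.3/3958.8 = 0.420910 rad, θ = 274° → φ = -27.000°, λ = 141.203°.

latitude -27.000°, longitude 141.203°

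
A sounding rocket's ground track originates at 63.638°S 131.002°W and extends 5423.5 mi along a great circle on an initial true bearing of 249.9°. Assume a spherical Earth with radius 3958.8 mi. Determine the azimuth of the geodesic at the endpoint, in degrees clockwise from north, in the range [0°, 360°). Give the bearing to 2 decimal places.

final bearing 333.80°

The arc subtends δ = 5423.5/3958.8 = 1.369986 rad at the centre.
Converting: φ₁ = -1.110693 rad, θ = 4.361578 rad.
Applying the spherical law of cosines for sides, sin φ₂ = sin φ₁ cos δ + cos φ₁ sin δ cos θ = -0.328253, so φ₂ = -19.163°.
For the longitude increment, Δλ = atan2( sin θ sin δ cos φ₁, cos δ − sin φ₁ sin φ₂ ) = atan2(-0.408617, -0.094653) = -103.042°.
λ₂ = -131.002° + -103.042° = -234.044°, normalized to (−180°, 180°] → 125.956°.
The forward bearing on arrival equals the back-azimuth from the destination plus 180°.
Back-azimuth from P₂ (-19.16°, 125.96°) to P₁ (-63.64°, -131.00°), with Δλ' = λ₁ − λ₂ = -256.96°: atan2( sin Δλ' cos φ₁ , cos φ₂ sin φ₁ − sin φ₂ cos φ₁ cos Δλ' ) = 153.80°.
Final bearing = (153.80° + 180°) mod 360° = 333.80°.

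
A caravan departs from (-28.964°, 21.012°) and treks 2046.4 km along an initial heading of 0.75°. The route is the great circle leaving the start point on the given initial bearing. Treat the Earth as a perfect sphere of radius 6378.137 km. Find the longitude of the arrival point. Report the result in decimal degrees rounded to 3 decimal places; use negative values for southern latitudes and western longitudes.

longitude 21.253°

Angular distance δ = d/R = 2046.4 / 6378.137 = 0.320846 rad.
Start latitude φ₁ = -0.505517 rad; initial bearing θ = 0.013090 rad.
Applying the spherical law of cosines for sides, sin φ₂ = sin φ₁ cos δ + cos φ₁ sin δ cos θ = -0.183647, so φ₂ = -10.582°.
Then Δλ = atan2(0.003612, 0.860036) = 0.004199 rad, from sin θ sin δ cos φ₁ over cos δ − sin φ₁ sin φ₂.
Hence λ₂ = 21.012° + 0.241° = 21.253°.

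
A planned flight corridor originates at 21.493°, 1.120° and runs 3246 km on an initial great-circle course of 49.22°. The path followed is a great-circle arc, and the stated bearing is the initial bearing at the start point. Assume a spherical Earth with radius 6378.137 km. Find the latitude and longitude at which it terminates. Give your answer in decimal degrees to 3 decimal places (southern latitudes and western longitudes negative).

Central angle δ = d/R = 0.508926 rad.
Start latitude φ₁ = 0.375124 rad; initial bearing θ = 0.859051 rad.
Applying the spherical law of cosines for sides, sin φ₂ = sin φ₁ cos δ + cos φ₁ sin δ cos θ = 0.616068, so φ₂ = 38.030°.
Δλ = atan2( sin θ sin δ cos φ₁ , cos δ − sin φ₁ sin φ₂ ) = atan2(0.343293, 0.647549) = 0.487470 rad = 27.930°.
λ₂ = 1.120° + 27.930° = 29.050°.

latitude 38.030°, longitude 29.050°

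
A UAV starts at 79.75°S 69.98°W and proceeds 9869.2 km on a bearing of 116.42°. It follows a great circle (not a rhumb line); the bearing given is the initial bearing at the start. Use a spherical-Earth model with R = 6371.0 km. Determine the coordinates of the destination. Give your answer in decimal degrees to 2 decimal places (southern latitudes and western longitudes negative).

latitude -5.77°, longitude 45.87°

Central angle δ = d/R = 1.549082 rad.
Converting: φ₁ = -1.391900 rad, θ = 2.031912 rad.
Applying the spherical law of cosines for sides, sin φ₂ = sin φ₁ cos δ + cos φ₁ sin δ cos θ = -0.100523, so φ₂ = -5.77°.
Then Δλ = atan2(0.159321, -0.077206) = 2.022044 rad, from sin θ sin δ cos φ₁ over cos δ − sin φ₁ sin φ₂.
λ₂ = -69.98° + 115.85° = 45.87°.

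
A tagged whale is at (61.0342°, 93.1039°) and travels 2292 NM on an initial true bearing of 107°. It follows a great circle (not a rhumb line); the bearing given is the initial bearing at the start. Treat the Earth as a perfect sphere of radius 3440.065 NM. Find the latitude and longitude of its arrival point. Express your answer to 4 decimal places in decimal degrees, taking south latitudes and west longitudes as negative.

latitude 36.8903°, longitude 140.7509°

δ = 2292/3440.065 = 0.666266 rad (38.1743°).
Converting: φ₁ = 1.065248 rad, θ = 1.867502 rad.
Destination latitude: φ₂ = arcsin( sin φ₁ cos δ + cos φ₁ sin δ cos θ ) = arcsin(0.600285) = 36.8903°.
For the longitude increment, Δλ = atan2( sin θ sin δ cos φ₁, cos δ − sin φ₁ sin φ₂ ) = atan2(0.286238, 0.260940) = 47.6470°.
λ₂ = 93.1039° + 47.6470° = 140.7509°.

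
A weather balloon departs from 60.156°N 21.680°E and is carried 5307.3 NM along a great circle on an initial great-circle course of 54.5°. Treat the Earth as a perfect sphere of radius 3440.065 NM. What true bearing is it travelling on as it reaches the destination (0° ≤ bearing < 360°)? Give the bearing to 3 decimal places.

Central angle δ = d/R = 1.542791 rad.
With φ₁ = 60.156° = 1.049920 rad and θ = 54.5° = 0.951204 rad:
sin φ₂ = sin φ₁ cos δ + cos φ₁ sin δ cos θ = (0.867384)(0.028002) + (0.497640)(0.999608)(0.580703) = 0.313156
φ₂ = asin(0.313156) = 0.318515 rad = 18.250°.
Then Δλ = atan2(0.404978, -0.243625) = 2.112373 rad, from sin θ sin δ cos φ₁ over cos δ − sin φ₁ sin φ₂.
λ₂ = λ₁ + Δλ = 142.710°.
The forward bearing on arrival equals the back-azimuth from the destination plus 180°.
Back-azimuth from P₂ (18.250°, 142.710°) to P₁ (60.156°, 21.680°), with Δλ' = λ₁ − λ₂ = -121.030°: atan2( sin Δλ' cos φ₁ , cos φ₂ sin φ₁ − sin φ₂ cos φ₁ cos Δλ' ) = 334.748°.
Final bearing = (334.748° + 180°) mod 360° = 154.748°.

final bearing 154.748°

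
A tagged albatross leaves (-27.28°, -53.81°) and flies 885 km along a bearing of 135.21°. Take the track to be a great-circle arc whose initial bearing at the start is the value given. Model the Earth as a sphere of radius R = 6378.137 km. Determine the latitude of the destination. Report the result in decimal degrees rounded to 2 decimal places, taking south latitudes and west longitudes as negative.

latitude -32.76°

Central angle δ = d/R = 0.138755 rad.
Converting: φ₁ = -0.476126 rad, θ = 2.359860 rad.
Destination latitude: φ₂ = arcsin( sin φ₁ cos δ + cos φ₁ sin δ cos θ ) = arcsin(-0.541175) = -32.76°.
Δλ = atan2( sin θ sin δ cos φ₁ , cos δ − sin φ₁ sin φ₂ ) = atan2(0.086603, 0.742347) = 0.116137 rad = 6.65°.
λ₂ = -53.81° + 6.65° = -47.16°.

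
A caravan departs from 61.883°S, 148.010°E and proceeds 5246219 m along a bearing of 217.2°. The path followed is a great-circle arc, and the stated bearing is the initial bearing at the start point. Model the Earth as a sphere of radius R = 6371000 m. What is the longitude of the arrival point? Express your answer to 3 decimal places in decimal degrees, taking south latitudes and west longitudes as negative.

longitude 34.276°

The arc subtends δ = 5246219/6371000 = 0.823453 rad at the centre.
With φ₁ = -61.883° = -1.080062 rad and θ = 217.2° = 3.790855 rad:
Applying the spherical law of cosines for sides, sin φ₂ = sin φ₁ cos δ + cos φ₁ sin δ cos θ = -0.874823, so φ₂ = -61.024°.
Then Δλ = atan2(-0.208997, -0.091890) = -1.985028 rad, from sin θ sin δ cos φ₁ over cos δ − sin φ₁ sin φ₂.
Hence λ₂ = 148.010° + -113.734° = 34.276°.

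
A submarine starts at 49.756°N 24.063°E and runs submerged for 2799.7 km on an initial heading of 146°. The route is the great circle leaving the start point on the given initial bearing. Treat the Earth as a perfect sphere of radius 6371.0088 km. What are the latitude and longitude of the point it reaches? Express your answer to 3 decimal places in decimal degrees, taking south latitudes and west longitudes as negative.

latitude 27.575°, longitude 39.631°

Central angle δ = d/R = 0.439444 rad.
Start latitude φ₁ = 0.868406 rad; initial bearing θ = 2.548181 rad.
Applying the spherical law of cosines for sides, sin φ₂ = sin φ₁ cos δ + cos φ₁ sin δ cos θ = 0.462916, so φ₂ = 27.575°.
Δλ = atan2( sin θ sin δ cos φ₁ , cos δ − sin φ₁ sin φ₂ ) = atan2(0.153694, 0.551644) = 0.271721 rad = 15.568°.
Hence λ₂ = 24.063° + 15.568° = 39.631°.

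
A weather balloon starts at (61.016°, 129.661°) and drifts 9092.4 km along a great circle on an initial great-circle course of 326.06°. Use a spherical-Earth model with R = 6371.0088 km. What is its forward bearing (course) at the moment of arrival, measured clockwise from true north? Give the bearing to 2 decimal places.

Central angle δ = d/R = 1.427152 rad.
With φ₁ = 61.016° = 1.064930 rad and θ = 326.06° = 5.690821 rad:
sin φ₂ = sin φ₁ cos δ + cos φ₁ sin δ cos θ = (0.874755)(0.143151) + (0.484565)(0.989701)(0.829623) = 0.523088
φ₂ = asin(0.523088) = 0.550470 rad = 31.540°.
Then Δλ = atan2(-0.267758, -0.314423) = -2.436179 rad, from sin θ sin δ cos φ₁ over cos δ − sin φ₁ sin φ₂.
Hence λ₂ = 129.661° + -139.583° = -9.922°.
The forward bearing on arrival equals the back-azimuth from the destination plus 180°.
Back-azimuth from P₂ (31.54°, -9.92°) to P₁ (61.02°, 129.66°), with Δλ' = λ₁ − λ₂ = 139.58°: atan2( sin Δλ' cos φ₁ , cos φ₂ sin φ₁ − sin φ₂ cos φ₁ cos Δλ' ) = 18.51°.
Final bearing = (18.51° + 180°) mod 360° = 198.51°.

final bearing 198.51°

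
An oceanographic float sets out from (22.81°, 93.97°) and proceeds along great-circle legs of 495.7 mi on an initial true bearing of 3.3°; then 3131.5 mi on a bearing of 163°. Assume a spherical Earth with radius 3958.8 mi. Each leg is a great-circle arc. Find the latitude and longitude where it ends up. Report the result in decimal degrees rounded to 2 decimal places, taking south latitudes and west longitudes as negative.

latitude -13.76°, longitude 106.80°

Apply the spherical direct solution leg by leg, carrying full precision between legs.
Leg 1: from (22.81°, 93.97°), δ = 495.7/3958.8 = 0.125215 rad, θ = 3.3° → φ = 29.97°, λ = 94.45°.
Leg 2: from (29.97°, 94.45°), δ = 3131.5/3958.8 = 0.791023 rad, θ = 163° → φ = -13.76°, λ = 106.80°.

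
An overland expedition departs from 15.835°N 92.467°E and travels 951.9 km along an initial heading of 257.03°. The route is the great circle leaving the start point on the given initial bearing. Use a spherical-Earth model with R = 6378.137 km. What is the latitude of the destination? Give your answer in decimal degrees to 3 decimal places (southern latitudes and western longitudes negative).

latitude 13.753°

Central angle δ = d/R = 0.149244 rad.
Start latitude φ₁ = 0.276373 rad; initial bearing θ = 4.486020 rad.
Applying the spherical law of cosines for sides, sin φ₂ = sin φ₁ cos δ + cos φ₁ sin δ cos θ = 0.237729, so φ₂ = 13.753°.
Then Δλ = atan2(-0.139399, 0.924015) = -0.149733 rad, from sin θ sin δ cos φ₁ over cos δ − sin φ₁ sin φ₂.
λ₂ = 92.467° + -8.579° = 83.888°.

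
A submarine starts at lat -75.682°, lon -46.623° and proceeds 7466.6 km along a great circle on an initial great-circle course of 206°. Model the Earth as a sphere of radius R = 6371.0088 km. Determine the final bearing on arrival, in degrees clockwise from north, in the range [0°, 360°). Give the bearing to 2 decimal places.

The arc subtends δ = 7466.6/6371.0088 = 1.171965 rad at the centre.
Converting: φ₁ = -1.320900 rad, θ = 3.595378 rad.
Applying the spherical law of cosines for sides, sin φ₂ = sin φ₁ cos δ + cos φ₁ sin δ cos θ = -0.581109, so φ₂ = -35.529°.
Then Δλ = atan2(-0.099902, -0.174717) = -2.622170 rad, from sin θ sin δ cos φ₁ over cos δ − sin φ₁ sin φ₂.
λ₂ = -46.623° + -150.239° = -196.862°, normalized to (−180°, 180°] → 163.138°.
The forward bearing on arrival equals the back-azimuth from the destination plus 180°.
Back-azimuth from P₂ (-35.53°, 163.14°) to P₁ (-75.68°, -46.62°), with Δλ' = λ₁ − λ₂ = -209.76°: atan2( sin Δλ' cos φ₁ , cos φ₂ sin φ₁ − sin φ₂ cos φ₁ cos Δλ' ) = 172.34°.
Final bearing = (172.34° + 180°) mod 360° = 352.34°.

final bearing 352.34°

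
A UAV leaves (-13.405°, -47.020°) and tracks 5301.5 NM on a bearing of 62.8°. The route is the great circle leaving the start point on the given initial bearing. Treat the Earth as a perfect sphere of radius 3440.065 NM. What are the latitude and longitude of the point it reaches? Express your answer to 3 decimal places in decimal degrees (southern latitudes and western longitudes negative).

latitude 25.949°, longitude 34.358°

The arc subtends δ = 5301.5/3440.065 = 1.541105 rad at the centre.
Start latitude φ₁ = -0.233961 rad; initial bearing θ = 1.096067 rad.
Applying the spherical law of cosines for sides, sin φ₂ = sin φ₁ cos δ + cos φ₁ sin δ cos θ = 0.437566, so φ₂ = 25.949°.
Then Δλ = atan2(0.864803, 0.131130) = 1.420313 rad, from sin θ sin δ cos φ₁ over cos δ − sin φ₁ sin φ₂.
λ₂ = -47.020° + 81.378° = 34.358°.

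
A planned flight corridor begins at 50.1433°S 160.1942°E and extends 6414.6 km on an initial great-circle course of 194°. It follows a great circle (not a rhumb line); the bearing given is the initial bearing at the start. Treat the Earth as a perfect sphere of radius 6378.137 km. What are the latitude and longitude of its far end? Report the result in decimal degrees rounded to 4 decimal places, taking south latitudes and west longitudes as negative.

latitude -69.4278°, longitude 15.7467°

δ = 6414.6/6378.137 = 1.005717 rad (57.6233°).
Start latitude φ₁ = -0.875166 rad; initial bearing θ = 3.385939 rad.
sin φ₂ = sin φ₁ cos δ + cos φ₁ sin δ cos θ = (-0.767650)(0.535483) + (0.640870)(0.844546)(-0.970296) = -0.936230
φ₂ = asin(-0.936230) = -1.211743 rad = -69.4278°.
For the longitude increment, Δλ = atan2( sin θ sin δ cos φ₁, cos δ − sin φ₁ sin φ₂ ) = atan2(-0.130939, -0.183214) = -144.4475°.
λ₂ = λ₁ + Δλ = 15.7467°.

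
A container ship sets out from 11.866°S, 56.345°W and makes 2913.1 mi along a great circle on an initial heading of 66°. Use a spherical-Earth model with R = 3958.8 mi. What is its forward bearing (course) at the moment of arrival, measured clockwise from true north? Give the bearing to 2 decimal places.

final bearing 64.15°

δ = 2913.1/3958.8 = 0.735854 rad (42.1613°).
With φ₁ = -11.866° = -0.207101 rad and θ = 66° = 1.151917 rad:
Applying the spherical law of cosines for sides, sin φ₂ = sin φ₁ cos δ + cos φ₁ sin δ cos θ = 0.114756, so φ₂ = 6.590°.
Δλ = atan2( sin θ sin δ cos φ₁ , cos δ − sin φ₁ sin φ₂ ) = atan2(0.600087, 0.764854) = 0.665266 rad = 38.117°.
Hence λ₂ = -56.345° + 38.117° = -18.228°.
The forward bearing on arrival equals the back-azimuth from the destination plus 180°.
Back-azimuth from P₂ (6.59°, -18.23°) to P₁ (-11.87°, -56.34°), with Δλ' = λ₁ − λ₂ = -38.12°: atan2( sin Δλ' cos φ₁ , cos φ₂ sin φ₁ − sin φ₂ cos φ₁ cos Δλ' ) = 244.15°.
Final bearing = (244.15° + 180°) mod 360° = 64.15°.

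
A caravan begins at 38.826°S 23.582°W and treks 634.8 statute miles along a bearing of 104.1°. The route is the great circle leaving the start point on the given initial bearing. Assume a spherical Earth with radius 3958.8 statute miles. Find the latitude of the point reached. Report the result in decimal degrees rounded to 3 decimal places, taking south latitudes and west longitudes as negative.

latitude -40.483°

Central angle δ = d/R = 0.160352 rad.
Start latitude φ₁ = -0.677642 rad; initial bearing θ = 1.816888 rad.
sin φ₂ = sin φ₁ cos δ + cos φ₁ sin δ cos θ = (-0.626957)(0.987171) + (0.779054)(0.159665)(-0.243615) = -0.649217
φ₂ = asin(-0.649217) = -0.706555 rad = -40.483°.
For the longitude increment, Δλ = atan2( sin θ sin δ cos φ₁, cos δ − sin φ₁ sin φ₂ ) = atan2(0.120640, 0.580140) = 11.747°.
Hence λ₂ = -23.582° + 11.747° = -11.835°.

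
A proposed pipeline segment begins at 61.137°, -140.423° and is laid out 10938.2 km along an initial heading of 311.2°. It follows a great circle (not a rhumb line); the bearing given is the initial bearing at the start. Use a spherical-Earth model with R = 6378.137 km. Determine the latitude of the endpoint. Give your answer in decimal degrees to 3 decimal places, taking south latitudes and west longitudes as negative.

The arc subtends δ = 10938.2/6378.137 = 1.714952 rad at the centre.
Start latitude φ₁ = 1.067042 rad; initial bearing θ = 5.431465 rad.
Applying the spherical law of cosines for sides, sin φ₂ = sin φ₁ cos δ + cos φ₁ sin δ cos θ = 0.188851, so φ₂ = 10.886°.
Then Δλ = atan2(-0.359436, -0.309048) = -2.280961 rad, from sin θ sin δ cos φ₁ over cos δ − sin φ₁ sin φ₂.
λ₂ = -140.423° + -130.689° = -271.112°, normalized to (−180°, 180°] → 88.888°.

latitude 10.886°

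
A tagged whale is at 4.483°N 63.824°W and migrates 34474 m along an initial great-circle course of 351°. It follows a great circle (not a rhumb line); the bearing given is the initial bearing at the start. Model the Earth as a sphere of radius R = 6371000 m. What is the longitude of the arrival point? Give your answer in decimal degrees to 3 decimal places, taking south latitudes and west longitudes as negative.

The arc subtends δ = 34474/6371000 = 0.005411 rad at the centre.
Start latitude φ₁ = 0.078243 rad; initial bearing θ = 6.126106 rad.
Applying the spherical law of cosines for sides, sin φ₂ = sin φ₁ cos δ + cos φ₁ sin δ cos θ = 0.083490, so φ₂ = 4.789°.
Δλ = atan2( sin θ sin δ cos φ₁ , cos δ − sin φ₁ sin φ₂ ) = atan2(-0.000844, 0.993459) = -0.000849 rad = -0.049°.
λ₂ = -63.824° + -0.049° = -63.873°.

longitude -63.873°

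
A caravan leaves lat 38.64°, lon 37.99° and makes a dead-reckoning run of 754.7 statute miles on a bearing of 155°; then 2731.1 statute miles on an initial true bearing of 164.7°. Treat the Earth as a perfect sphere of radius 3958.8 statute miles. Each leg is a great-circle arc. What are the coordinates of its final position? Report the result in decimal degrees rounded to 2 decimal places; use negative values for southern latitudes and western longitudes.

Apply the spherical direct solution leg by leg, carrying full precision between legs.
Leg 1: from (38.64°, 37.99°), δ = 754.7/3958.8 = 0.190639 rad, θ = 155° → φ = 28.62°, λ = 43.22°.
Leg 2: from (28.62°, 43.22°), δ = 2731.1/3958.8 = 0.689881 rad, θ = 164.7° → φ = -9.76°, λ = 53.04°.

latitude -9.76°, longitude 53.04°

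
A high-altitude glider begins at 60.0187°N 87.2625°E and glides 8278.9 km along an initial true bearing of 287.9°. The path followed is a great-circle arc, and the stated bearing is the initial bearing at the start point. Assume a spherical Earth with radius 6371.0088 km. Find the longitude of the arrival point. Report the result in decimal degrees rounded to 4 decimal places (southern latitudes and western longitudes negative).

Angular distance δ = d/R = 8278.9 / 6371.0088 = 1.299465 rad.
With φ₁ = 60.0187° = 1.047524 rad and θ = 287.9° = 5.024803 rad:
sin φ₂ = sin φ₁ cos δ + cos φ₁ sin δ cos θ = (0.866189)(0.268015) + (0.499717)(0.963415)(0.307357) = 0.380124
φ₂ = asin(0.380124) = 0.389930 rad = 22.3413°.
Then Δλ = atan2(-0.458131, -0.061244) = -1.703691 rad, from sin θ sin δ cos φ₁ over cos δ − sin φ₁ sin φ₂.
Hence λ₂ = 87.2625° + -97.6143° = -10.3518°.

longitude -10.3518°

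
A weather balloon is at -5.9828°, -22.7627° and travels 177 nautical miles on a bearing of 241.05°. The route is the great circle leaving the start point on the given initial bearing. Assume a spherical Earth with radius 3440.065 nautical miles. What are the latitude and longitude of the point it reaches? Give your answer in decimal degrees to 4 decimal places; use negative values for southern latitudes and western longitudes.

latitude -7.4032°, longitude -25.3638°

Angular distance δ = d/R = 177 / 3440.065 = 0.051453 rad.
Converting: φ₁ = -0.104420 rad, θ = 4.207116 rad.
sin φ₂ = sin φ₁ cos δ + cos φ₁ sin δ cos θ = (-0.104230)(0.998677) + (0.994553)(0.051430)(-0.484046) = -0.128851
φ₂ = asin(-0.128851) = -0.129210 rad = -7.4032°.
For the longitude increment, Δλ = atan2( sin θ sin δ cos φ₁, cos δ − sin φ₁ sin φ₂ ) = atan2(-0.044758, 0.985247) = -2.6011°.
λ₂ = λ₁ + Δλ = -25.3638°.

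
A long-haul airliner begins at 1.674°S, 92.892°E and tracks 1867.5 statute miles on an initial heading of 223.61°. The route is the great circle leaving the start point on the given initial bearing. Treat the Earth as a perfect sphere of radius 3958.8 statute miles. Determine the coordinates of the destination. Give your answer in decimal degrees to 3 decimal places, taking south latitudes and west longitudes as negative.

latitude -20.788°, longitude 73.303°

Angular distance δ = d/R = 1867.5 / 3958.8 = 0.471734 rad.
Start latitude φ₁ = -0.029217 rad; initial bearing θ = 3.902731 rad.
Destination latitude: φ₂ = arcsin( sin φ₁ cos δ + cos φ₁ sin δ cos θ ) = arcsin(-0.354913) = -20.788°.
Then Δλ = atan2(-0.313308, 0.880414) = -0.341890 rad, from sin θ sin δ cos φ₁ over cos δ − sin φ₁ sin φ₂.
λ₂ = λ₁ + Δλ = 73.303°.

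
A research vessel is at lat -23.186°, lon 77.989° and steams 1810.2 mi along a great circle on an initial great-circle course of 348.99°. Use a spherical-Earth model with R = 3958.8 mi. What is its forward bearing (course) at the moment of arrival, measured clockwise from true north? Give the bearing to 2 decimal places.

Angular distance δ = d/R = 1810.2 / 3958.8 = 0.457260 rad.
Converting: φ₁ = -0.404672 rad, θ = 6.091025 rad.
sin φ₂ = sin φ₁ cos δ + cos φ₁ sin δ cos θ = (-0.393717)(0.897266) + (0.919232)(0.441491)(0.981594) = 0.045094
φ₂ = asin(0.045094) = 0.045109 rad = 2.585°.
For the longitude increment, Δλ = atan2( sin θ sin δ cos φ₁, cos δ − sin φ₁ sin φ₂ ) = atan2(-0.077506, 0.915020) = -4.842°.
λ₂ = λ₁ + Δλ = 73.147°.
The forward bearing on arrival equals the back-azimuth from the destination plus 180°.
Back-azimuth from P₂ (2.58°, 73.15°) to P₁ (-23.19°, 77.99°), with Δλ' = λ₁ − λ₂ = 4.84°: atan2( sin Δλ' cos φ₁ , cos φ₂ sin φ₁ − sin φ₂ cos φ₁ cos Δλ' ) = 169.88°.
Final bearing = (169.88° + 180°) mod 360° = 349.88°.

final bearing 349.88°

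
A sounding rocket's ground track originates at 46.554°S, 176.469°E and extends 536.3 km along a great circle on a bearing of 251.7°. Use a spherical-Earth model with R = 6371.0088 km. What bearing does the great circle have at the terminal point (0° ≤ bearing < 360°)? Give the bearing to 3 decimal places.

final bearing 256.718°

Central angle δ = d/R = 0.084178 rad.
With φ₁ = -46.554° = -0.812521 rad and θ = 251.7° = 4.392994 rad:
sin φ₂ = sin φ₁ cos δ + cos φ₁ sin δ cos θ = (-0.726023)(0.996459) + (0.687671)(0.084079)(-0.313992) = -0.741607
φ₂ = asin(-0.741607) = -0.835462 rad = -47.868°.
For the longitude increment, Δλ = atan2( sin θ sin δ cos φ₁, cos δ − sin φ₁ sin φ₂ ) = atan2(-0.054894, 0.458036) = -6.834°.
Hence λ₂ = 176.469° + -6.834° = 169.635°.
The forward bearing on arrival equals the back-azimuth from the destination plus 180°.
Back-azimuth from P₂ (-47.868°, 169.635°) to P₁ (-46.554°, 176.469°), with Δλ' = λ₁ − λ₂ = 6.834°: atan2( sin Δλ' cos φ₁ , cos φ₂ sin φ₁ − sin φ₂ cos φ₁ cos Δλ' ) = 76.718°.
Final bearing = (76.718° + 180°) mod 360° = 256.718°.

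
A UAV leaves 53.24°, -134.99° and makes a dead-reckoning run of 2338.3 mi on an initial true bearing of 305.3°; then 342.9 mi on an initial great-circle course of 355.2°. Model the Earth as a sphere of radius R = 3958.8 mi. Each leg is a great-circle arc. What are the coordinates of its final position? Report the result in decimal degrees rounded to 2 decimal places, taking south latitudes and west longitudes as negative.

latitude 64.04°, longitude 161.82°

Apply the spherical direct solution leg by leg, carrying full precision between legs.
Leg 1: from (53.24°, -134.99°), δ = 2338.3/3958.8 = 0.590659 rad, θ = 305.3° → φ = 59.09°, λ = 162.77°.
Leg 2: from (59.09°, 162.77°), δ = 342.9/3958.8 = 0.086617 rad, θ = 355.2° → φ = 64.04°, λ = 161.82°.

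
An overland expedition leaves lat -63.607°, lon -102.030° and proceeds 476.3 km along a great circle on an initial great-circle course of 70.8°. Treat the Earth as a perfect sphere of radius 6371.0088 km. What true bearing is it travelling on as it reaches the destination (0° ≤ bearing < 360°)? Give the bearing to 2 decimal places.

final bearing 63.13°

The arc subtends δ = 476.3/6371.0088 = 0.074761 rad at the centre.
Start latitude φ₁ = -1.110152 rad; initial bearing θ = 1.235693 rad.
Applying the spherical law of cosines for sides, sin φ₂ = sin φ₁ cos δ + cos φ₁ sin δ cos θ = -0.882345, so φ₂ = -61.927°.
Then Δλ = atan2(0.031355, 0.206832) = 0.150452 rad, from sin θ sin δ cos φ₁ over cos δ − sin φ₁ sin φ₂.
λ₂ = -102.030° + 8.620° = -93.410°.
The forward bearing on arrival equals the back-azimuth from the destination plus 180°.
Back-azimuth from P₂ (-61.93°, -93.41°) to P₁ (-63.61°, -102.03°), with Δλ' = λ₁ − λ₂ = -8.62°: atan2( sin Δλ' cos φ₁ , cos φ₂ sin φ₁ − sin φ₂ cos φ₁ cos Δλ' ) = 243.13°.
Final bearing = (243.13° + 180°) mod 360° = 63.13°.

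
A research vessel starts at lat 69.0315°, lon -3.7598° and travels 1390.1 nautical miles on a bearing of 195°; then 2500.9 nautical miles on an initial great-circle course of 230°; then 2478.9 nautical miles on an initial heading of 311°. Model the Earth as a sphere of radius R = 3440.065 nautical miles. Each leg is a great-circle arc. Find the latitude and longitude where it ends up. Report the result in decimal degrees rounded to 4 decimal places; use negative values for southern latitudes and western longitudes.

latitude 37.1266°, longitude -82.5521°

Apply the spherical direct solution leg by leg, carrying full precision between legs.
Leg 1: from (69.0315°, -3.7598°), δ = 1390.1/3440.065 = 0.404091 rad, θ = 195° → φ = 46.2748°, λ = -12.2261°.
Leg 2: from (46.2748°, -12.2261°), δ = 2500.9/3440.065 = 0.726992 rad, θ = 230° → φ = 14.1622°, λ = -43.9005°.
Leg 3: from (14.1622°, -43.9005°), δ = 2478.9/3440.065 = 0.720597 rad, θ = 311° → φ = 37.1266°, λ = -82.5521°.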